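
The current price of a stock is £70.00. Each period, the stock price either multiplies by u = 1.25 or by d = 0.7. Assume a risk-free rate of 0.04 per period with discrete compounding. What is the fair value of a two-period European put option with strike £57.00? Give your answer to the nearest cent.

Risk-neutral probability p = (1 + 0.04 − 0.7)/(1.25 − 0.7) = 0.3400/0.5500 = 0.6182
Terminal stock prices: S_uu = 109.4, S_ud = 61.25, S_dd = 34.3
Terminal payoffs (K − S): max(-52.38, 0) = 0, max(-4.25, 0) = 0, max(22.7, 0) = 22.7
Node u (S = 87.5): V_u = 1/1.04·[0.6182·0.0000 + 0.3818·0.0000] = 0.0000
Node d (S = 49): V_d = 1/1.04·[0.6182·0.0000 + 0.3818·22.7000] = 8.3339
Node 0 (S = 70): V_0 = 1/1.04·[0.6182·0.0000 + 0.3818·8.3339] = 3.0597

£3.06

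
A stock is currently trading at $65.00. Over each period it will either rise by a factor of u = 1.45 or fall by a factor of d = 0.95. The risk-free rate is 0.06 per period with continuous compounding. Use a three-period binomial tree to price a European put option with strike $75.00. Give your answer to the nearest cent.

$7.53

Risk-neutral probability p = (e^0.06 − 0.95)/(1.45 − 0.95) = 0.1118/0.5000 = 0.2237
Terminal stock prices: S_uuu = 198.2, S_uud = 129.8, S_udd = 85.06, S_ddd = 55.73
Terminal payoffs (K − S): max(-123.2, 0) = 0, max(-54.83, 0) = 0, max(-10.06, 0) = 0, max(19.27, 0) = 19.27
Node uu (S = 136.7): V_uu = e^(−0.06)·[0.2237·0.0000 + 0.7763·0.0000] = 0.0000
Node ud (S = 89.54): V_ud = e^(−0.06)·[0.2237·0.0000 + 0.7763·0.0000] = 0.0000
Node dd (S = 58.66): V_dd = e^(−0.06)·[0.2237·0.0000 + 0.7763·19.2706] = 14.0891
Node u (S = 94.25): V_u = e^(−0.06)·[0.2237·0.0000 + 0.7763·0.0000] = 0.0000
Node d (S = 61.75): V_d = e^(−0.06)·[0.2237·0.0000 + 0.7763·14.0891] = 10.3008
Node 0 (S = 65): V_0 = e^(−0.06)·[0.2237·0.0000 + 0.7763·10.3008] = 7.5311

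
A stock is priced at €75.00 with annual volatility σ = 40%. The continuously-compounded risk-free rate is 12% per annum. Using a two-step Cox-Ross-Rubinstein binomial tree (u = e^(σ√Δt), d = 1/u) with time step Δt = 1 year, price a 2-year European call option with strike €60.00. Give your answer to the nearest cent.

€31.87

CRR parameters: u = e^(σ√Δt) = e^(0.4·√1) = 1.4918, d = 1/u = 0.6703
Per-period rate: rΔt = 0.12·1 = 0.12, so R = e^0.12 = 1.1275
Risk-neutral probability p = (e^0.12 − 0.6703)/(1.4918 − 0.6703) = 0.4572/0.8215 = 0.5565
Terminal stock prices: S_uu = 166.9, S_ud = 75, S_dd = 33.7
Terminal payoffs (S − K): max(106.9, 0) = 106.9, max(15, 0) = 15, max(-26.3, 0) = 0
Node u (S = 111.9): V_u = e^(−0.12)·[0.5565·106.9156 + 0.4435·15.0000] = 58.6716
Node d (S = 50.27): V_d = e^(−0.12)·[0.5565·15.0000 + 0.4435·0.0000] = 7.4037
Node 0 (S = 75): V_0 = e^(−0.12)·[0.5565·58.6716 + 0.4435·7.4037] = 31.8714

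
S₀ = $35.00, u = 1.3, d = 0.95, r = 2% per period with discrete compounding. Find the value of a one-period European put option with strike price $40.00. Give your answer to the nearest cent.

Risk-neutral probability p = (1 + 0.02 − 0.95)/(1.3 − 0.95) = 0.0700/0.3500 = 0.2000
Terminal stock prices: S_u = 45.5, S_d = 33.25
Terminal payoffs (K − S): max(-5.5, 0) = 0, max(6.75, 0) = 6.75
Node 0 (S = 35): V_0 = 1/1.02·[0.2000·0.0000 + 0.8000·6.7500] = 5.2941

$5.29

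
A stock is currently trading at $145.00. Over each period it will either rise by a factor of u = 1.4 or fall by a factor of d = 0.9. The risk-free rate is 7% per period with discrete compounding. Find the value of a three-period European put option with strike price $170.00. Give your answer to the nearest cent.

$17.11

Risk-neutral probability p = (1 + 0.07 − 0.9)/(1.4 − 0.9) = 0.1700/0.5000 = 0.3400
Terminal stock prices: S_uuu = 397.9, S_uud = 255.8, S_udd = 164.4, S_ddd = 105.7
Terminal payoffs (K − S): max(-227.9, 0) = 0, max(-85.78, 0) = 0, max(5.57, 0) = 5.57, max(64.29, 0) = 64.29
Node uu (S = 284.2): V_uu = 1/1.07·[0.3400·0.0000 + 0.6600·0.0000] = 0.0000
Node ud (S = 182.7): V_ud = 1/1.07·[0.3400·0.0000 + 0.6600·5.5700] = 3.4357
Node dd (S = 117.5): V_dd = 1/1.07·[0.3400·5.5700 + 0.6600·64.2950] = 41.4285
Node u (S = 203): V_u = 1/1.07·[0.3400·0.0000 + 0.6600·3.4357] = 2.1192
Node d (S = 130.5): V_d = 1/1.07·[0.3400·3.4357 + 0.6600·41.4285] = 26.6457
Node 0 (S = 145): V_0 = 1/1.07·[0.3400·2.1192 + 0.6600·26.6457] = 17.1091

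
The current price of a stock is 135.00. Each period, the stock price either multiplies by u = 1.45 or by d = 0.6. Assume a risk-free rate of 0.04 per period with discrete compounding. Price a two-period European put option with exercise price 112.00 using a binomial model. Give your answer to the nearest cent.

13.64

Risk-neutral probability p = (1 + 0.04 − 0.6)/(1.45 − 0.6) = 0.4400/0.8500 = 0.5176
Terminal stock prices: S_uu = 283.8, S_ud = 117.4, S_dd = 48.6
Terminal payoffs (K − S): max(-171.8, 0) = 0, max(-5.45, 0) = 0, max(63.4, 0) = 63.4
Node u (S = 195.8): V_u = 1/1.04·[0.5176·0.0000 + 0.4824·0.0000] = 0.0000
Node d (S = 81): V_d = 1/1.04·[0.5176·0.0000 + 0.4824·63.4000] = 29.4050
Node 0 (S = 135): V_0 = 1/1.04·[0.5176·0.0000 + 0.4824·29.4050] = 13.6381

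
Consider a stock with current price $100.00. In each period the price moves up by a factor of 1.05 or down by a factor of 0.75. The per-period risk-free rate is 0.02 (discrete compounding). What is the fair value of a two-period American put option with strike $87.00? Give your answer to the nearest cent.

Risk-neutral probability p = (1 + 0.02 − 0.75)/(1.05 − 0.75) = 0.2700/0.3000 = 0.9000
Terminal stock prices: S_uu = 110.2, S_ud = 78.75, S_dd = 56.25
Terminal payoffs (K − S): max(-23.25, 0) = 0, max(8.25, 0) = 8.25, max(30.75, 0) = 30.75
Node u (S = 105): continuation = 1/1.02·[0.9000·0.0000 + 0.1000·8.2500] = 0.8088; exercise value = 0.0000 ≤ continuation, so V_u = 0.8088
Node d (S = 75): continuation = 1/1.02·[0.9000·8.2500 + 0.1000·30.7500] = 10.2941; exercise value = 12.0000 > continuation, so V_d = 12.0000 (exercise)
Node 0 (S = 100): continuation = 1/1.02·[0.9000·0.8088 + 0.1000·12.0000] = 1.8901; exercise value = 0.0000 ≤ continuation, so V_0 = 1.8901

$1.89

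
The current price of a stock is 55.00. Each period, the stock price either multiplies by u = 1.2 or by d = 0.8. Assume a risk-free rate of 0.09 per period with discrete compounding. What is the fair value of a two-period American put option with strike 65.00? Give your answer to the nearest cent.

Risk-neutral probability p = (1 + 0.09 − 0.8)/(1.2 − 0.8) = 0.2900/0.4000 = 0.7250
Terminal stock prices: S_uu = 79.2, S_ud = 52.8, S_dd = 35.2
Terminal payoffs (K − S): max(-14.2, 0) = 0, max(12.2, 0) = 12.2, max(29.8, 0) = 29.8
Node u (S = 66): continuation = 1/1.09·[0.7250·0.0000 + 0.2750·12.2000] = 3.0780; exercise value = 0.0000 ≤ continuation, so V_u = 3.0780
Node d (S = 44): continuation = 1/1.09·[0.7250·12.2000 + 0.2750·29.8000] = 15.6330; exercise value = 21.0000 > continuation, so V_d = 21.0000 (exercise)
Node 0 (S = 55): continuation = 1/1.09·[0.7250·3.0780 + 0.2750·21.0000] = 7.3454; exercise value = 10.0000 > continuation, so V_0 = 10.0000 (exercise)

10.00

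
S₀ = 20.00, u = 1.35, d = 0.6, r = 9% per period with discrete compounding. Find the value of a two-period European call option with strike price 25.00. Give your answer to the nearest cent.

Risk-neutral probability p = (1 + 0.09 − 0.6)/(1.35 − 0.6) = 0.4900/0.7500 = 0.6533
Terminal stock prices: S_uu = 36.45, S_ud = 16.2, S_dd = 7.2
Terminal payoffs (S − K): max(11.45, 0) = 11.45, max(-8.8, 0) = 0, max(-17.8, 0) = 0
Node u (S = 27): V_u = 1/1.09·[0.6533·11.4500 + 0.3467·0.0000] = 6.8630
Node d (S = 12): V_d = 1/1.09·[0.6533·0.0000 + 0.3467·0.0000] = 0.0000
Node 0 (S = 20): V_0 = 1/1.09·[0.6533·6.8630 + 0.3467·0.0000] = 4.1136

4.11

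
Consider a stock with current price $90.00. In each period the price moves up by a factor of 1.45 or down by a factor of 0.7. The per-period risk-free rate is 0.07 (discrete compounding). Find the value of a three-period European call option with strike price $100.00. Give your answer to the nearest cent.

$26.89

Risk-neutral probability p = (1 + 0.07 − 0.7)/(1.45 − 0.7) = 0.3700/0.7500 = 0.4933
Terminal stock prices: S_uuu = 274.4, S_uud = 132.5, S_udd = 63.94, S_ddd = 30.87
Terminal payoffs (S − K): max(174.4, 0) = 174.4, max(32.46, 0) = 32.46, max(-36.06, 0) = 0, max(-69.13, 0) = 0
Node uu (S = 189.2): V_uu = 1/1.07·[0.4933·174.3762 + 0.5067·32.4575] = 95.7671
Node ud (S = 91.35): V_ud = 1/1.07·[0.4933·32.4575 + 0.5067·0.0000] = 14.9648
Node dd (S = 44.1): V_dd = 1/1.07·[0.4933·0.0000 + 0.5067·0.0000] = 0.0000
Node u (S = 130.5): V_u = 1/1.07·[0.4933·95.7671 + 0.5067·14.9648] = 51.2404
Node d (S = 63): V_d = 1/1.07·[0.4933·14.9648 + 0.5067·0.0000] = 6.8997
Node 0 (S = 90): V_0 = 1/1.07·[0.4933·51.2404 + 0.5067·6.8997] = 26.8920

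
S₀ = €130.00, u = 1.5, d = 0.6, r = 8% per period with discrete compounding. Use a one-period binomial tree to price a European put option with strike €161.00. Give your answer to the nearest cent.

Risk-neutral probability p = (1 + 0.08 − 0.6)/(1.5 − 0.6) = 0.4800/0.9000 = 0.5333
Terminal stock prices: S_u = 195, S_d = 78
Terminal payoffs (K − S): max(-34, 0) = 0, max(83, 0) = 83
Node 0 (S = 130): V_0 = 1/1.08·[0.5333·0.0000 + 0.4667·83.0000] = 35.8642

€35.86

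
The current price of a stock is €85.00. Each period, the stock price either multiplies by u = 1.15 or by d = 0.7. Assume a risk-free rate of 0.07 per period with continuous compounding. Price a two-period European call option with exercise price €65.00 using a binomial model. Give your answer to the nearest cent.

€29.09

Risk-neutral probability p = (e^0.07 − 0.7)/(1.15 − 0.7) = 0.3725/0.4500 = 0.8278
Terminal stock prices: S_uu = 112.4, S_ud = 68.42, S_dd = 41.65
Terminal payoffs (S − K): max(47.41, 0) = 47.41, max(3.425, 0) = 3.425, max(-23.35, 0) = 0
Node u (S = 97.75): V_u = e^(−0.07)·[0.8278·47.4125 + 0.1722·3.4250] = 37.1444
Node d (S = 59.5): V_d = e^(−0.07)·[0.8278·3.4250 + 0.1722·0.0000] = 2.6435
Node 0 (S = 85): V_0 = e^(−0.07)·[0.8278·37.1444 + 0.1722·2.6435] = 29.0937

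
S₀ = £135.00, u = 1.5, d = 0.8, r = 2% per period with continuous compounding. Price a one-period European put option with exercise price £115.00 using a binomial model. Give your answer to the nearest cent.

£4.70

Risk-neutral probability p = (e^0.02 − 0.8)/(1.5 − 0.8) = 0.2202/0.7000 = 0.3146
Terminal stock prices: S_u = 202.5, S_d = 108
Terminal payoffs (K − S): max(-87.5, 0) = 0, max(7, 0) = 7
Node 0 (S = 135): V_0 = e^(−0.02)·[0.3146·0.0000 + 0.6854·7.0000] = 4.7030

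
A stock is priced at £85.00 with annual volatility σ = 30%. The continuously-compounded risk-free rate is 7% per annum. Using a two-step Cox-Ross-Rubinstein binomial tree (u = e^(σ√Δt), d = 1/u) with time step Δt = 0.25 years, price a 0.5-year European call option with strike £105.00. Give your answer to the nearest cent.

£2.55

CRR parameters: u = e^(σ√Δt) = e^(0.3·√0.25) = 1.1618, d = 1/u = 0.8607
Per-period rate: rΔt = 0.07·0.25 = 0.0175, so R = e^0.0175 = 1.0177
Risk-neutral probability p = (e^0.0175 − 0.8607)/(1.1618 − 0.8607) = 0.1569/0.3011 = 0.5212
Terminal stock prices: S_uu = 114.7, S_ud = 85, S_dd = 62.97
Terminal payoffs (S − K): max(9.738, 0) = 9.738, max(-20, 0) = 0, max(-42.03, 0) = 0
Node u (S = 98.76): V_u = e^(−0.0175)·[0.5212·9.7380 + 0.4788·0.0000] = 4.9874
Node d (S = 73.16): V_d = e^(−0.0175)·[0.5212·0.0000 + 0.4788·0.0000] = 0.0000
Node 0 (S = 85): V_0 = e^(−0.0175)·[0.5212·4.9874 + 0.4788·0.0000] = 2.5543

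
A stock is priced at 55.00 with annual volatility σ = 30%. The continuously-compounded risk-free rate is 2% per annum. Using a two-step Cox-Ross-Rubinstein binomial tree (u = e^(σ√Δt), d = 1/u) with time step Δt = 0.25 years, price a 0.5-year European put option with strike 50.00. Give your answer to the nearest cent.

CRR parameters: u = e^(σ√Δt) = e^(0.3·√0.25) = 1.1618, d = 1/u = 0.8607
Per-period rate: rΔt = 0.02·0.25 = 0.005, so R = e^0.005 = 1.0050
Risk-neutral probability p = (e^0.005 − 0.8607)/(1.1618 − 0.8607) = 0.1443/0.3011 = 0.4792
Terminal stock prices: S_uu = 74.24, S_ud = 55, S_dd = 40.75
Terminal payoffs (K − S): max(-24.24, 0) = 0, max(-5, 0) = 0, max(9.255, 0) = 9.255
Node u (S = 63.9): V_u = e^(−0.005)·[0.4792·0.0000 + 0.5208·0.0000] = 0.0000
Node d (S = 47.34): V_d = e^(−0.005)·[0.4792·0.0000 + 0.5208·9.2550] = 4.7958
Node 0 (S = 55): V_0 = e^(−0.005)·[0.4792·0.0000 + 0.5208·4.7958] = 2.4851

2.49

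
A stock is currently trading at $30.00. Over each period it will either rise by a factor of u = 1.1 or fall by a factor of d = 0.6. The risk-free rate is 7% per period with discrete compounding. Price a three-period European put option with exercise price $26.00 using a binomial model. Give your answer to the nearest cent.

$0.67

Risk-neutral probability p = (1 + 0.07 − 0.6)/(1.1 − 0.6) = 0.4700/0.5000 = 0.9400
Terminal stock prices: S_uuu = 39.93, S_uud = 21.78, S_udd = 11.88, S_ddd = 6.48
Terminal payoffs (K − S): max(-13.93, 0) = 0, max(4.22, 0) = 4.22, max(14.12, 0) = 14.12, max(19.52, 0) = 19.52
Node uu (S = 36.3): V_uu = 1/1.07·[0.9400·0.0000 + 0.0600·4.2200] = 0.2366
Node ud (S = 19.8): V_ud = 1/1.07·[0.9400·4.2200 + 0.0600·14.1200] = 4.4991
Node dd (S = 10.8): V_dd = 1/1.07·[0.9400·14.1200 + 0.0600·19.5200] = 13.4991
Node u (S = 33): V_u = 1/1.07·[0.9400·0.2366 + 0.0600·4.4991] = 0.4602
Node d (S = 18): V_d = 1/1.07·[0.9400·4.4991 + 0.0600·13.4991] = 4.7094
Node 0 (S = 30): V_0 = 1/1.07·[0.9400·0.4602 + 0.0600·4.7094] = 0.6683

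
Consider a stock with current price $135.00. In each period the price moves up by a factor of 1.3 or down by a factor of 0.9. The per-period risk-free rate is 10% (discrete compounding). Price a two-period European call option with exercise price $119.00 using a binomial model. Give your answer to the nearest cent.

$38.65

Risk-neutral probability p = (1 + 0.1 − 0.9)/(1.3 − 0.9) = 0.2000/0.4000 = 0.5000
Terminal stock prices: S_uu = 228.2, S_ud = 158, S_dd = 109.4
Terminal payoffs (S − K): max(109.2, 0) = 109.2, max(38.95, 0) = 38.95, max(-9.65, 0) = 0
Node u (S = 175.5): V_u = 1/1.1·[0.5000·109.1500 + 0.5000·38.9500] = 67.3182
Node d (S = 121.5): V_d = 1/1.1·[0.5000·38.9500 + 0.5000·0.0000] = 17.7045
Node 0 (S = 135): V_0 = 1/1.1·[0.5000·67.3182 + 0.5000·17.7045] = 38.6467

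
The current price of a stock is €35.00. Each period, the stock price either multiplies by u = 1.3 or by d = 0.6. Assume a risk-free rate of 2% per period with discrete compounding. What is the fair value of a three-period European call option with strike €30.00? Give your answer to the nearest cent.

€11.78

Risk-neutral probability p = (1 + 0.02 − 0.6)/(1.3 − 0.6) = 0.4200/0.7000 = 0.6000
Terminal stock prices: S_uuu = 76.89, S_uud = 35.49, S_udd = 16.38, S_ddd = 7.56
Terminal payoffs (S − K): max(46.89, 0) = 46.89, max(5.49, 0) = 5.49, max(-13.62, 0) = 0, max(-22.44, 0) = 0
Node uu (S = 59.15): V_uu = 1/1.02·[0.6000·46.8950 + 0.4000·5.4900] = 29.7382
Node ud (S = 27.3): V_ud = 1/1.02·[0.6000·5.4900 + 0.4000·0.0000] = 3.2294
Node dd (S = 12.6): V_dd = 1/1.02·[0.6000·0.0000 + 0.4000·0.0000] = 0.0000
Node u (S = 45.5): V_u = 1/1.02·[0.6000·29.7382 + 0.4000·3.2294] = 18.7595
Node d (S = 21): V_d = 1/1.02·[0.6000·3.2294 + 0.4000·0.0000] = 1.8997
Node 0 (S = 35): V_0 = 1/1.02·[0.6000·18.7595 + 0.4000·1.8997] = 11.7800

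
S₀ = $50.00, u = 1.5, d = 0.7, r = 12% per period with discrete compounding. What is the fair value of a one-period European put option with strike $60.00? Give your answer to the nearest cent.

Risk-neutral probability p = (1 + 0.12 − 0.7)/(1.5 − 0.7) = 0.4200/0.8000 = 0.5250
Terminal stock prices: S_u = 75, S_d = 35
Terminal payoffs (K − S): max(-15, 0) = 0, max(25, 0) = 25
Node 0 (S = 50): V_0 = 1/1.12·[0.5250·0.0000 + 0.4750·25.0000] = 10.6027

$10.60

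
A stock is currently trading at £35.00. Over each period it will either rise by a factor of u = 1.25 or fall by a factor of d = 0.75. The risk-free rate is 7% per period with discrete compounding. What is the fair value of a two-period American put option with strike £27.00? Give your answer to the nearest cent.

£0.83

Risk-neutral probability p = (1 + 0.07 − 0.75)/(1.25 − 0.75) = 0.3200/0.5000 = 0.6400
Terminal stock prices: S_uu = 54.69, S_ud = 32.81, S_dd = 19.69
Terminal payoffs (K − S): max(-27.69, 0) = 0, max(-5.812, 0) = 0, max(7.312, 0) = 7.312
Node u (S = 43.75): continuation = 1/1.07·[0.6400·0.0000 + 0.3600·0.0000] = 0.0000; exercise value = 0.0000 ≤ continuation, so V_u = 0.0000
Node d (S = 26.25): continuation = 1/1.07·[0.6400·0.0000 + 0.3600·7.3125] = 2.4603; exercise value = 0.7500 ≤ continuation, so V_d = 2.4603
Node 0 (S = 35): continuation = 1/1.07·[0.6400·0.0000 + 0.3600·2.4603] = 0.8278; exercise value = 0.0000 ≤ continuation, so V_0 = 0.8278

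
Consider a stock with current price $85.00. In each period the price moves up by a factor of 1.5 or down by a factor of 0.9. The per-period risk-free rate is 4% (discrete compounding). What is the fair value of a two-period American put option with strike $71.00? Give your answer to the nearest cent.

Risk-neutral probability p = (1 + 0.04 − 0.9)/(1.5 − 0.9) = 0.1400/0.6000 = 0.2333
Terminal stock prices: S_uu = 191.2, S_ud = 114.8, S_dd = 68.85
Terminal payoffs (K − S): max(-120.2, 0) = 0, max(-43.75, 0) = 0, max(2.15, 0) = 2.15
Node u (S = 127.5): continuation = 1/1.04·[0.2333·0.0000 + 0.7667·0.0000] = 0.0000; exercise value = 0.0000 ≤ continuation, so V_u = 0.0000
Node d (S = 76.5): continuation = 1/1.04·[0.2333·0.0000 + 0.7667·2.1500] = 1.5849; exercise value = 0.0000 ≤ continuation, so V_d = 1.5849
Node 0 (S = 85): continuation = 1/1.04·[0.2333·0.0000 + 0.7667·1.5849] = 1.1684; exercise value = 0.0000 ≤ continuation, so V_0 = 1.1684

$1.17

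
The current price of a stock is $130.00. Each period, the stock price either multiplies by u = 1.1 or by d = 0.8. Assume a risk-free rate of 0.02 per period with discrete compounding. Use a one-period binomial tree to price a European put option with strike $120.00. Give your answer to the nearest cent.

Risk-neutral probability p = (1 + 0.02 − 0.8)/(1.1 − 0.8) = 0.2200/0.3000 = 0.7333
Terminal stock prices: S_u = 143, S_d = 104
Terminal payoffs (K − S): max(-23, 0) = 0, max(16, 0) = 16
Node 0 (S = 130): V_0 = 1/1.02·[0.7333·0.0000 + 0.2667·16.0000] = 4.1830

$4.18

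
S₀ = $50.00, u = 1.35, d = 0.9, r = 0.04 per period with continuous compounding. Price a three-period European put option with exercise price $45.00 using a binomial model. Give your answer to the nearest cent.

$2.46

Risk-neutral probability p = (e^0.04 − 0.9)/(1.35 − 0.9) = 0.1408/0.4500 = 0.3129
Terminal stock prices: S_uuu = 123, S_uud = 82.01, S_udd = 54.68, S_ddd = 36.45
Terminal payoffs (K − S): max(-78.02, 0) = 0, max(-37.01, 0) = 0, max(-9.675, 0) = 0, max(8.55, 0) = 8.55
Node uu (S = 91.13): V_uu = e^(−0.04)·[0.3129·0.0000 + 0.6871·0.0000] = 0.0000
Node ud (S = 60.75): V_ud = e^(−0.04)·[0.3129·0.0000 + 0.6871·0.0000] = 0.0000
Node dd (S = 40.5): V_dd = e^(−0.04)·[0.3129·0.0000 + 0.6871·8.5500] = 5.6442
Node u (S = 67.5): V_u = e^(−0.04)·[0.3129·0.0000 + 0.6871·0.0000] = 0.0000
Node d (S = 45): V_d = e^(−0.04)·[0.3129·0.0000 + 0.6871·5.6442] = 3.7260
Node 0 (S = 50): V_0 = e^(−0.04)·[0.3129·0.0000 + 0.6871·3.7260] = 2.4597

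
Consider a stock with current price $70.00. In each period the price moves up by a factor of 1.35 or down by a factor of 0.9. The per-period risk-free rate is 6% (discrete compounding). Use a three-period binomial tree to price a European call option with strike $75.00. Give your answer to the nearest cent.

Risk-neutral probability p = (1 + 0.06 − 0.9)/(1.35 − 0.9) = 0.1600/0.4500 = 0.3556
Terminal stock prices: S_uuu = 172.2, S_uud = 114.8, S_udd = 76.55, S_ddd = 51.03
Terminal payoffs (S − K): max(97.23, 0) = 97.23, max(39.82, 0) = 39.82, max(1.545, 0) = 1.545, max(-23.97, 0) = 0
Node uu (S = 127.6): V_uu = 1/1.06·[0.3556·97.2263 + 0.6444·39.8175] = 56.8203
Node ud (S = 85.05): V_ud = 1/1.06·[0.3556·39.8175 + 0.6444·1.5450] = 14.2953
Node dd (S = 56.7): V_dd = 1/1.06·[0.3556·1.5450 + 0.6444·0.0000] = 0.5182
Node u (S = 94.5): V_u = 1/1.06·[0.3556·56.8203 + 0.6444·14.2953] = 27.7503
Node d (S = 63): V_d = 1/1.06·[0.3556·14.2953 + 0.6444·0.5182] = 5.1101
Node 0 (S = 70): V_0 = 1/1.06·[0.3556·27.7503 + 0.6444·5.1101] = 12.4151

$12.42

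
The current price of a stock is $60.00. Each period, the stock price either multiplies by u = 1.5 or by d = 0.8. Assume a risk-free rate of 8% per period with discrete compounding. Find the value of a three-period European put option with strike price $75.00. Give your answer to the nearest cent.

$13.56

Risk-neutral probability p = (1 + 0.08 − 0.8)/(1.5 − 0.8) = 0.2800/0.7000 = 0.4000
Terminal stock prices: S_uuu = 202.5, S_uud = 108, S_udd = 57.6, S_ddd = 30.72
Terminal payoffs (K − S): max(-127.5, 0) = 0, max(-33, 0) = 0, max(17.4, 0) = 17.4, max(44.28, 0) = 44.28
Node uu (S = 135): V_uu = 1/1.08·[0.4000·0.0000 + 0.6000·0.0000] = 0.0000
Node ud (S = 72): V_ud = 1/1.08·[0.4000·0.0000 + 0.6000·17.4000] = 9.6667
Node dd (S = 38.4): V_dd = 1/1.08·[0.4000·17.4000 + 0.6000·44.2800] = 31.0444
Node u (S = 90): V_u = 1/1.08·[0.4000·0.0000 + 0.6000·9.6667] = 5.3704
Node d (S = 48): V_d = 1/1.08·[0.4000·9.6667 + 0.6000·31.0444] = 20.8272
Node 0 (S = 60): V_0 = 1/1.08·[0.4000·5.3704 + 0.6000·20.8272] = 13.5597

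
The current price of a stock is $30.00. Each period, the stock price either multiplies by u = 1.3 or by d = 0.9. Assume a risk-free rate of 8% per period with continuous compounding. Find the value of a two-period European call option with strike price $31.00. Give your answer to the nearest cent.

Risk-neutral probability p = (e^0.08 − 0.9)/(1.3 − 0.9) = 0.1833/0.4000 = 0.4582
Terminal stock prices: S_uu = 50.7, S_ud = 35.1, S_dd = 24.3
Terminal payoffs (S − K): max(19.7, 0) = 19.7, max(4.1, 0) = 4.1, max(-6.7, 0) = 0
Node u (S = 39): V_u = e^(−0.08)·[0.4582·19.7000 + 0.5418·4.1000] = 10.3834
Node d (S = 27): V_d = e^(−0.08)·[0.4582·4.1000 + 0.5418·0.0000] = 1.7343
Node 0 (S = 30): V_0 = e^(−0.08)·[0.4582·10.3834 + 0.5418·1.7343] = 5.2594

$5.26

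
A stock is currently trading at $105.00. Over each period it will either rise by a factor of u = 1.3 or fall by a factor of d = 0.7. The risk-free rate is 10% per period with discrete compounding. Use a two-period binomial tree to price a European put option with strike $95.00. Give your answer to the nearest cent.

$4.00

Risk-neutral probability p = (1 + 0.1 − 0.7)/(1.3 − 0.7) = 0.4000/0.6000 = 0.6667
Terminal stock prices: S_uu = 177.5, S_ud = 95.55, S_dd = 51.45
Terminal payoffs (K − S): max(-82.45, 0) = 0, max(-0.55, 0) = 0, max(43.55, 0) = 43.55
Node u (S = 136.5): V_u = 1/1.1·[0.6667·0.0000 + 0.3333·0.0000] = 0.0000
Node d (S = 73.5): V_d = 1/1.1·[0.6667·0.0000 + 0.3333·43.5500] = 13.1970
Node 0 (S = 105): V_0 = 1/1.1·[0.6667·0.0000 + 0.3333·13.1970] = 3.9991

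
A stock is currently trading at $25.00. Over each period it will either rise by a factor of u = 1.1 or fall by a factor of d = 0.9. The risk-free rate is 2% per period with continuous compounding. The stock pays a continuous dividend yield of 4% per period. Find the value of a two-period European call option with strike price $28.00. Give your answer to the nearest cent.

$0.35

Per-period risk-free factor R = e^0.02 = 1.0202; dividend-adjusted growth = e^(0.02−0.04) = 0.9802.
Risk-neutral probability p = (0.9802 − 0.9)/(1.1 − 0.9) = 0.0802/0.2000 = 0.4010
Terminal stock prices: S_uu = 30.25, S_ud = 24.75, S_dd = 20.25
Terminal payoffs (S − K): max(2.25, 0) = 2.25, max(-3.25, 0) = 0, max(-7.75, 0) = 0
Node u (S = 27.5): V_u = e^(−0.02)·[0.4010·2.2500 + 0.5990·0.0000] = 0.8844
Node d (S = 22.5): V_d = e^(−0.02)·[0.4010·0.0000 + 0.5990·0.0000] = 0.0000
Node 0 (S = 25): V_0 = e^(−0.02)·[0.4010·0.8844 + 0.5990·0.0000] = 0.3476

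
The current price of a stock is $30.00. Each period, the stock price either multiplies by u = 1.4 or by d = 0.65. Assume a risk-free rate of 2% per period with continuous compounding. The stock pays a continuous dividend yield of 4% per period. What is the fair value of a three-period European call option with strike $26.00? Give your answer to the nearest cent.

Per-period risk-free factor R = e^0.02 = 1.0202; dividend-adjusted growth = e^(0.02−0.04) = 0.9802.
Risk-neutral probability p = (0.9802 − 0.65)/(1.4 − 0.65) = 0.3302/0.7500 = 0.4403
Terminal stock prices: S_uuu = 82.32, S_uud = 38.22, S_udd = 17.75, S_ddd = 8.239
Terminal payoffs (S − K): max(56.32, 0) = 56.32, max(12.22, 0) = 12.22, max(-8.255, 0) = 0, max(-17.76, 0) = 0
Node uu (S = 58.8): V_uu = e^(−0.02)·[0.4403·56.3200 + 0.5597·12.2200] = 31.0093
Node ud (S = 27.3): V_ud = e^(−0.02)·[0.4403·12.2200 + 0.5597·0.0000] = 5.2735
Node dd (S = 12.68): V_dd = e^(−0.02)·[0.4403·0.0000 + 0.5597·0.0000] = 0.0000
Node u (S = 42): V_u = e^(−0.02)·[0.4403·31.0093 + 0.5597·5.2735] = 16.2753
Node d (S = 19.5): V_d = e^(−0.02)·[0.4403·5.2735 + 0.5597·0.0000] = 2.2758
Node 0 (S = 30): V_0 = e^(−0.02)·[0.4403·16.2753 + 0.5597·2.2758] = 8.2721

$8.27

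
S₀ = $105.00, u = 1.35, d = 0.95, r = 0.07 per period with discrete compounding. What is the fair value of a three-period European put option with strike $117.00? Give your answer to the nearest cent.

Risk-neutral probability p = (1 + 0.07 − 0.95)/(1.35 − 0.95) = 0.1200/0.4000 = 0.3000
Terminal stock prices: S_uuu = 258.3, S_uud = 181.8, S_udd = 127.9, S_ddd = 90.02
Terminal payoffs (K − S): max(-141.3, 0) = 0, max(-64.79, 0) = 0, max(-10.93, 0) = 0, max(26.98, 0) = 26.98
Node uu (S = 191.4): V_uu = 1/1.07·[0.3000·0.0000 + 0.7000·0.0000] = 0.0000
Node ud (S = 134.7): V_ud = 1/1.07·[0.3000·0.0000 + 0.7000·0.0000] = 0.0000
Node dd (S = 94.76): V_dd = 1/1.07·[0.3000·0.0000 + 0.7000·26.9756] = 17.6476
Node u (S = 141.8): V_u = 1/1.07·[0.3000·0.0000 + 0.7000·0.0000] = 0.0000
Node d (S = 99.75): V_d = 1/1.07·[0.3000·0.0000 + 0.7000·17.6476] = 11.5452
Node 0 (S = 105): V_0 = 1/1.07·[0.3000·0.0000 + 0.7000·11.5452] = 7.5529

$7.55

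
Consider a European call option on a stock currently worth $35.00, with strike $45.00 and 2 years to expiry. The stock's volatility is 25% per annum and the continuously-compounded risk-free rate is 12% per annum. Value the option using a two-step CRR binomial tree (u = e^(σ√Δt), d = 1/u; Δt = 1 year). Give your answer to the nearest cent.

$4.76

CRR parameters: u = e^(σ√Δt) = e^(0.25·√1) = 1.2840, d = 1/u = 0.7788
Per-period rate: rΔt = 0.12·1 = 0.12, so R = e^0.12 = 1.1275
Risk-neutral probability p = (e^0.12 − 0.7788)/(1.2840 − 0.7788) = 0.3487/0.5052 = 0.6902
Terminal stock prices: S_uu = 57.71, S_ud = 35, S_dd = 21.23
Terminal payoffs (S − K): max(12.71, 0) = 12.71, max(-10, 0) = 0, max(-23.77, 0) = 0
Node u (S = 44.94): V_u = e^(−0.12)·[0.6902·12.7052 + 0.3098·0.0000] = 7.7773
Node d (S = 27.26): V_d = e^(−0.12)·[0.6902·0.0000 + 0.3098·0.0000] = 0.0000
Node 0 (S = 35): V_0 = e^(−0.12)·[0.6902·7.7773 + 0.3098·0.0000] = 4.7608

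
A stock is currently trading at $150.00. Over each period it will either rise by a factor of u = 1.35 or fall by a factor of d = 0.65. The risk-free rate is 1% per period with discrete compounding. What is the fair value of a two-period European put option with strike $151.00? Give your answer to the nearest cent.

Risk-neutral probability p = (1 + 0.01 − 0.65)/(1.35 − 0.65) = 0.3600/0.7000 = 0.5143
Terminal stock prices: S_uu = 273.4, S_ud = 131.6, S_dd = 63.38
Terminal payoffs (K − S): max(-122.4, 0) = 0, max(19.38, 0) = 19.38, max(87.62, 0) = 87.62
Node u (S = 202.5): V_u = 1/1.01·[0.5143·0.0000 + 0.4857·19.3750] = 9.3175
Node d (S = 97.5): V_d = 1/1.01·[0.5143·19.3750 + 0.4857·87.6250] = 52.0050
Node 0 (S = 150): V_0 = 1/1.01·[0.5143·9.3175 + 0.4857·52.0050] = 29.7539

$29.75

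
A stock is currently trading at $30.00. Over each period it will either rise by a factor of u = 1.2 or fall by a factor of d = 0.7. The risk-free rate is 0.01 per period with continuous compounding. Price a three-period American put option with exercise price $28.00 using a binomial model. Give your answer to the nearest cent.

Risk-neutral probability p = (e^0.01 − 0.7)/(1.2 − 0.7) = 0.3101/0.5000 = 0.6201
Terminal stock prices: S_uuu = 51.84, S_uud = 30.24, S_udd = 17.64, S_ddd = 10.29
Terminal payoffs (K − S): max(-23.84, 0) = 0, max(-2.24, 0) = 0, max(10.36, 0) = 10.36, max(17.71, 0) = 17.71
Node uu (S = 43.2): continuation = e^(−0.01)·[0.6201·0.0000 + 0.3799·0.0000] = 0.0000; exercise value = 0.0000 ≤ continuation, so V_uu = 0.0000
Node ud (S = 25.2): continuation = e^(−0.01)·[0.6201·0.0000 + 0.3799·10.3600] = 3.8966; exercise value = 2.8000 ≤ continuation, so V_ud = 3.8966
Node dd (S = 14.7): continuation = e^(−0.01)·[0.6201·10.3600 + 0.3799·17.7100] = 13.0214; exercise value = 13.3000 > continuation, so V_dd = 13.3000 (exercise)
Node u (S = 36): continuation = e^(−0.01)·[0.6201·0.0000 + 0.3799·3.8966] = 1.4656; exercise value = 0.0000 ≤ continuation, so V_u = 1.4656
Node d (S = 21): continuation = e^(−0.01)·[0.6201·3.8966 + 0.3799·13.3000] = 7.3946; exercise value = 7.0000 ≤ continuation, so V_d = 7.3946
Node 0 (S = 30): continuation = e^(−0.01)·[0.6201·1.4656 + 0.3799·7.3946] = 3.6810; exercise value = 0.0000 ≤ continuation, so V_0 = 3.6810

$3.68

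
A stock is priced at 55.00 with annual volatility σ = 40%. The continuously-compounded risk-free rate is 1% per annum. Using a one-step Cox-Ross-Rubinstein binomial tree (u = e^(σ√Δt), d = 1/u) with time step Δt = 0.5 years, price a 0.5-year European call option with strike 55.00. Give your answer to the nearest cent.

CRR parameters: u = e^(σ√Δt) = e^(0.4·√0.5) = 1.3269, d = 1/u = 0.7536
Per-period rate: rΔt = 0.01·0.5 = 0.005, so R = e^0.005 = 1.0050
Risk-neutral probability p = (e^0.005 − 0.7536)/(1.3269 − 0.7536) = 0.2514/0.5733 = 0.4385
Terminal stock prices: S_u = 72.98, S_d = 41.45
Terminal payoffs (S − K): max(17.98, 0) = 17.98, max(-13.55, 0) = 0
Node 0 (S = 55): V_0 = e^(−0.005)·[0.4385·17.9793 + 0.5615·0.0000] = 7.8446

7.84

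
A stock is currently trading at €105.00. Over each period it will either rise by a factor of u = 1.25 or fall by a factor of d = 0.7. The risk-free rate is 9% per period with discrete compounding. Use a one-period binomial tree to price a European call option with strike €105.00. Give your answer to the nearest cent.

€17.08

Risk-neutral probability p = (1 + 0.09 − 0.7)/(1.25 − 0.7) = 0.3900/0.5500 = 0.7091
Terminal stock prices: S_u = 131.2, S_d = 73.5
Terminal payoffs (S − K): max(26.25, 0) = 26.25, max(-31.5, 0) = 0
Node 0 (S = 105): V_0 = 1/1.09·[0.7091·26.2500 + 0.2909·0.0000] = 17.0767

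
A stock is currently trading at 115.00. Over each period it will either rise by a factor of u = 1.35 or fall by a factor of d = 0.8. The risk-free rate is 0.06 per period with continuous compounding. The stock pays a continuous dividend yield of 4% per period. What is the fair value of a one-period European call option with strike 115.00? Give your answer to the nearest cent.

15.18

Per-period risk-free factor R = e^0.06 = 1.0618; dividend-adjusted growth = e^(0.06−0.04) = 1.0202.
Risk-neutral probability p = (1.0202 − 0.8)/(1.35 − 0.8) = 0.2202/0.5500 = 0.4004
Terminal stock prices: S_u = 155.2, S_d = 92
Terminal payoffs (S − K): max(40.25, 0) = 40.25, max(-23, 0) = 0
Node 0 (S = 115): V_0 = e^(−0.06)·[0.4004·40.2500 + 0.5996·0.0000] = 15.1763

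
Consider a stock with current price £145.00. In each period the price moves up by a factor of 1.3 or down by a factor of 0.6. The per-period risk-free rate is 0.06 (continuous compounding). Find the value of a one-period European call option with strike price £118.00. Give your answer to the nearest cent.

£43.80

Risk-neutral probability p = (e^0.06 − 0.6)/(1.3 − 0.6) = 0.4618/0.7000 = 0.6598
Terminal stock prices: S_u = 188.5, S_d = 87
Terminal payoffs (S − K): max(70.5, 0) = 70.5, max(-31, 0) = 0
Node 0 (S = 145): V_0 = e^(−0.06)·[0.6598·70.5000 + 0.3402·0.0000] = 43.8048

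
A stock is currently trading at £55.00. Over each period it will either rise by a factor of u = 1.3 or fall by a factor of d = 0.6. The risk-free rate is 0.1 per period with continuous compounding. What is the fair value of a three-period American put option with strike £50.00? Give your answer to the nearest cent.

£5.45

Risk-neutral probability p = (e^0.1 − 0.6)/(1.3 − 0.6) = 0.5052/0.7000 = 0.7217
Terminal stock prices: S_uuu = 120.8, S_uud = 55.77, S_udd = 25.74, S_ddd = 11.88
Terminal payoffs (K − S): max(-70.84, 0) = 0, max(-5.77, 0) = 0, max(24.26, 0) = 24.26, max(38.12, 0) = 38.12
Node uu (S = 92.95): continuation = e^(−0.1)·[0.7217·0.0000 + 0.2783·0.0000] = 0.0000; exercise value = 0.0000 ≤ continuation, so V_uu = 0.0000
Node ud (S = 42.9): continuation = e^(−0.1)·[0.7217·0.0000 + 0.2783·24.2600] = 6.1097; exercise value = 7.1000 > continuation, so V_ud = 7.1000 (exercise)
Node dd (S = 19.8): continuation = e^(−0.1)·[0.7217·24.2600 + 0.2783·38.1200] = 25.4419; exercise value = 30.2000 > continuation, so V_dd = 30.2000 (exercise)
Node u (S = 71.5): continuation = e^(−0.1)·[0.7217·0.0000 + 0.2783·7.1000] = 1.7881; exercise value = 0.0000 ≤ continuation, so V_u = 1.7881
Node d (S = 33): continuation = e^(−0.1)·[0.7217·7.1000 + 0.2783·30.2000] = 12.2419; exercise value = 17.0000 > continuation, so V_d = 17.0000 (exercise)
Node 0 (S = 55): continuation = e^(−0.1)·[0.7217·1.7881 + 0.2783·17.0000] = 5.4489; exercise value = 0.0000 ≤ continuation, so V_0 = 5.4489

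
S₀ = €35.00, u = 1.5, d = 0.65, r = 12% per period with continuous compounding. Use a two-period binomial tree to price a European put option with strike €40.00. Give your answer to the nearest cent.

Risk-neutral probability p = (e^0.12 − 0.65)/(1.5 − 0.65) = 0.4775/0.8500 = 0.5618
Terminal stock prices: S_uu = 78.75, S_ud = 34.12, S_dd = 14.79
Terminal payoffs (K − S): max(-38.75, 0) = 0, max(5.875, 0) = 5.875, max(25.21, 0) = 25.21
Node u (S = 52.5): V_u = e^(−0.12)·[0.5618·0.0000 + 0.4382·5.8750] = 2.2835
Node d (S = 22.75): V_d = e^(−0.12)·[0.5618·5.8750 + 0.4382·25.2125] = 12.7268
Node 0 (S = 35): V_0 = e^(−0.12)·[0.5618·2.2835 + 0.4382·12.7268] = 6.0844

€6.08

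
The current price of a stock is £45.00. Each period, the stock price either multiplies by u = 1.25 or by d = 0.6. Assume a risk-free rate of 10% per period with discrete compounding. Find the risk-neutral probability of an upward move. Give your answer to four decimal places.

p = 0.7692

Risk-neutral probability p = (1 + 0.1 − 0.6)/(1.25 − 0.6) = 0.5000/0.6500 = 0.7692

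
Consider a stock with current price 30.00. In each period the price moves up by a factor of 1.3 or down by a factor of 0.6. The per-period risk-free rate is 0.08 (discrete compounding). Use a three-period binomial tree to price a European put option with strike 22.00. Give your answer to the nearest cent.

Risk-neutral probability p = (1 + 0.08 − 0.6)/(1.3 − 0.6) = 0.4800/0.7000 = 0.6857
Terminal stock prices: S_uuu = 65.91, S_uud = 30.42, S_udd = 14.04, S_ddd = 6.48
Terminal payoffs (K − S): max(-43.91, 0) = 0, max(-8.42, 0) = 0, max(7.96, 0) = 7.96, max(15.52, 0) = 15.52
Node uu (S = 50.7): V_uu = 1/1.08·[0.6857·0.0000 + 0.3143·0.0000] = 0.0000
Node ud (S = 23.4): V_ud = 1/1.08·[0.6857·0.0000 + 0.3143·7.9600] = 2.3164
Node dd (S = 10.8): V_dd = 1/1.08·[0.6857·7.9600 + 0.3143·15.5200] = 9.5704
Node u (S = 39): V_u = 1/1.08·[0.6857·0.0000 + 0.3143·2.3164] = 0.6741
Node d (S = 18): V_d = 1/1.08·[0.6857·2.3164 + 0.3143·9.5704] = 4.2558
Node 0 (S = 30): V_0 = 1/1.08·[0.6857·0.6741 + 0.3143·4.2558] = 1.6664

1.67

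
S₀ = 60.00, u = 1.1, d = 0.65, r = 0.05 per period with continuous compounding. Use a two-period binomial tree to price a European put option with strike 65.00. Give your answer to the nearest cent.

4.28

Risk-neutral probability p = (e^0.05 − 0.65)/(1.1 − 0.65) = 0.4013/0.4500 = 0.8917
Terminal stock prices: S_uu = 72.6, S_ud = 42.9, S_dd = 25.35
Terminal payoffs (K − S): max(-7.6, 0) = 0, max(22.1, 0) = 22.1, max(39.65, 0) = 39.65
Node u (S = 66): V_u = e^(−0.05)·[0.8917·0.0000 + 0.1083·22.1000] = 2.2764
Node d (S = 39): V_d = e^(−0.05)·[0.8917·22.1000 + 0.1083·39.6500] = 22.8299
Node 0 (S = 60): V_0 = e^(−0.05)·[0.8917·2.2764 + 0.1083·22.8299] = 4.2825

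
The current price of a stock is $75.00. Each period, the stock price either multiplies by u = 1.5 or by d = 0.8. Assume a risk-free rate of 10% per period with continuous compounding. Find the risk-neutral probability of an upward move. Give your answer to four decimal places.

Risk-neutral probability p = (e^0.1 − 0.8)/(1.5 − 0.8) = 0.3052/0.7000 = 0.4360

p = 0.4360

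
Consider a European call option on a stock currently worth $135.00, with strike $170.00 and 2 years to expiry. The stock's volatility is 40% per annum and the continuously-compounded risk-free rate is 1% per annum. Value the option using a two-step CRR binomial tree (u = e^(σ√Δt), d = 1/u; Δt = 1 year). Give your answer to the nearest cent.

CRR parameters: u = e^(σ√Δt) = e^(0.4·√1) = 1.4918, d = 1/u = 0.6703
Per-period rate: rΔt = 0.01·1 = 0.01, so R = e^0.01 = 1.0101
Risk-neutral probability p = (e^0.01 − 0.6703)/(1.4918 − 0.6703) = 0.3397/0.8215 = 0.4135
Terminal stock prices: S_uu = 300.4, S_ud = 135, S_dd = 60.66
Terminal payoffs (S − K): max(130.4, 0) = 130.4, max(-35, 0) = 0, max(-109.3, 0) = 0
Node u (S = 201.4): V_u = e^(−0.01)·[0.4135·130.4480 + 0.5865·0.0000] = 53.4095
Node d (S = 90.49): V_d = e^(−0.01)·[0.4135·0.0000 + 0.5865·0.0000] = 0.0000
Node 0 (S = 135): V_0 = e^(−0.01)·[0.4135·53.4095 + 0.5865·0.0000] = 21.8675

$21.87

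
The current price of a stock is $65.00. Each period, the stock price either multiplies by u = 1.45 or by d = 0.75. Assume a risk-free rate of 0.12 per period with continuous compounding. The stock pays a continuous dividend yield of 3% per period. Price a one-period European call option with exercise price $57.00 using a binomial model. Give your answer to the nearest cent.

$16.24

Per-period risk-free factor R = e^0.12 = 1.1275; dividend-adjusted growth = e^(0.12−0.03) = 1.0942.
Risk-neutral probability p = (1.0942 − 0.75)/(1.45 − 0.75) = 0.3442/0.7000 = 0.4917
Terminal stock prices: S_u = 94.25, S_d = 48.75
Terminal payoffs (S − K): max(37.25, 0) = 37.25, max(-8.25, 0) = 0
Node 0 (S = 65): V_0 = e^(−0.12)·[0.4917·37.2500 + 0.5083·0.0000] = 16.2439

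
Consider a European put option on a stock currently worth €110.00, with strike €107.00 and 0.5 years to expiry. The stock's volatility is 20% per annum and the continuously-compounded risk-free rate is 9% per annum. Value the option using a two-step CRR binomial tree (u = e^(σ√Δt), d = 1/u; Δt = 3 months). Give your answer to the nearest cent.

€2.74

CRR parameters: u = e^(σ√Δt) = e^(0.2·√0.25) = 1.1052, d = 1/u = 0.9048
Per-period rate: rΔt = 0.09·0.25 = 0.0225, so R = e^0.0225 = 1.0228
Risk-neutral probability p = (e^0.0225 − 0.9048)/(1.1052 − 0.9048) = 0.1179/0.2003 = 0.5886
Terminal stock prices: S_uu = 134.4, S_ud = 110, S_dd = 90.06
Terminal payoffs (K − S): max(-27.35, 0) = 0, max(-3, 0) = 0, max(16.94, 0) = 16.94
Node u (S = 121.6): V_u = e^(−0.0225)·[0.5886·0.0000 + 0.4114·0.0000] = 0.0000
Node d (S = 99.53): V_d = e^(−0.0225)·[0.5886·0.0000 + 0.4114·16.9396] = 6.8138
Node 0 (S = 110): V_0 = e^(−0.0225)·[0.5886·0.0000 + 0.4114·6.8138] = 2.7408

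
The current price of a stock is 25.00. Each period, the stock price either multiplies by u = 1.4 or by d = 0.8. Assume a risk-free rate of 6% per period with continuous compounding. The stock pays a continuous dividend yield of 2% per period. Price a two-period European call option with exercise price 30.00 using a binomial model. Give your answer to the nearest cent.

2.71

Per-period risk-free factor R = e^0.06 = 1.0618; dividend-adjusted growth = e^(0.06−0.02) = 1.0408.
Risk-neutral probability p = (1.0408 − 0.8)/(1.4 − 0.8) = 0.2408/0.6000 = 0.4014
Terminal stock prices: S_uu = 49, S_ud = 28, S_dd = 16
Terminal payoffs (S − K): max(19, 0) = 19, max(-2, 0) = 0, max(-14, 0) = 0
Node u (S = 35): V_u = e^(−0.06)·[0.4014·19.0000 + 0.5986·0.0000] = 7.1816
Node d (S = 20): V_d = e^(−0.06)·[0.4014·0.0000 + 0.5986·0.0000] = 0.0000
Node 0 (S = 25): V_0 = e^(−0.06)·[0.4014·7.1816 + 0.5986·0.0000] = 2.7145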